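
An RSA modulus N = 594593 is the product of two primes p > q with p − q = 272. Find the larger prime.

Since p = q + 272, we have 594593 = q(q + 272), so q² + 272q − 594593 = 0.
Discriminant: 272² + 4·594593 = 73984 + 2378372 = 2452356; √2452356 = 1566.
q = (−272 + 1566)/2 = 647, and p = q + 272 = 919.
Check: 647 · 919 = 594593.

919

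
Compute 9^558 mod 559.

9^1 ≡ 9 (mod 559)
9^2 ≡ 9^2 = 81 ≡ 81 (mod 559)
9^4 ≡ 81^2 = 6561 ≡ 412 (mod 559)
9^8 ≡ 412^2 = 169744 ≡ 367 (mod 559)
9^16 ≡ 367^2 = 134689 ≡ 529 (mod 559)
9^32 ≡ 529^2 = 279841 ≡ 341 (mod 559)
9^64 ≡ 341^2 = 116281 ≡ 9 (mod 559)
9^128 ≡ 9^2 = 81 ≡ 81 (mod 559)
9^256 ≡ 81^2 = 6561 ≡ 412 (mod 559)
9^512 ≡ 412^2 = 169744 ≡ 367 (mod 559)
558 = 512 + 32 + 8 + 4 + 2 in binary powers of 2.
So 9^558 ≡ 367 · 341 · 367 · 412 · 81 ≡ 274 (mod 559).
Since 274 ≠ 1, base 9 is a Fermat witness: 559 is composite.

274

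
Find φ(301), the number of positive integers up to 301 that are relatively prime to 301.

252

Factor: 301 = 7 · 43.
φ(301) = (7−1) · (43−1) = 6 · 42 = 252.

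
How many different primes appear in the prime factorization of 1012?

1012 = 2^2 · 253
253 = 11 · 23
1012 = 2^2 · 11 · 23, which has 3 distinct prime factors.

3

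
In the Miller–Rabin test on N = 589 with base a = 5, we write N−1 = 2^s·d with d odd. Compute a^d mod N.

125

589 − 1 = 588 = 2^2 · 147, so d = 147.
5^1 ≡ 5 (mod 589)
5^2 ≡ 5^2 = 25 ≡ 25 (mod 589)
5^4 ≡ 25^2 = 625 ≡ 36 (mod 589)
5^8 ≡ 36^2 = 1296 ≡ 118 (mod 589)
5^16 ≡ 118^2 = 13924 ≡ 377 (mod 589)
5^32 ≡ 377^2 = 142129 ≡ 180 (mod 589)
5^64 ≡ 180^2 = 32400 ≡ 5 (mod 589)
5^128 ≡ 5^2 = 25 ≡ 25 (mod 589)
147 = 128 + 16 + 2 + 1 in binary powers of 2.
So 5^147 ≡ 25 · 377 · 25 · 5 ≡ 125 (mod 589).
Squaring chain: 125 → 311; never reaches −1, so base 5 is a Miller–Rabin witness that 589 is composite.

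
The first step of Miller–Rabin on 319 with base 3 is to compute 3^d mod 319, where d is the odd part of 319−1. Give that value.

319 − 1 = 318 = 2^1 · 159, so d = 159.
3^1 ≡ 3 (mod 319)
3^2 ≡ 3^2 = 9 ≡ 9 (mod 319)
3^4 ≡ 9^2 = 81 ≡ 81 (mod 319)
3^8 ≡ 81^2 = 6561 ≡ 181 (mod 319)
3^16 ≡ 181^2 = 32761 ≡ 223 (mod 319)
3^32 ≡ 223^2 = 49729 ≡ 284 (mod 319)
3^64 ≡ 284^2 = 80656 ≡ 268 (mod 319)
3^128 ≡ 268^2 = 71824 ≡ 49 (mod 319)
159 = 128 + 16 + 8 + 4 + 2 + 1 in binary powers of 2.
So 3^159 ≡ 49 · 223 · 181 · 81 · 9 · 3 ≡ 279 (mod 319).
Squaring chain: 279; never reaches −1, so base 3 is a Miller–Rabin witness that 319 is composite.

279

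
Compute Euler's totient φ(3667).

3456

Factor: 3667 = 19 · 193.
φ(3667) = (19−1) · (193−1) = 18 · 192 = 3456.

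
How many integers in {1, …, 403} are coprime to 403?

360

Factor: 403 = 13 · 31.
φ(403) = (13−1) · (31−1) = 12 · 30 = 360.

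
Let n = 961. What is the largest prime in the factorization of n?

961 = 31 · 31
31 = 31 · 1
So 961 = 31^2; the largest prime factor is 31.

31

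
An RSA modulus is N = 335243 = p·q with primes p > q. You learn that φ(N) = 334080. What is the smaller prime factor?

φ(n) = (p−1)(q−1) = n − (p+q) + 1, so p + q = 335243 − 334080 + 1 = 1164.
p and q are the roots of t² − 1164t + 335243 = 0.
Discriminant: 1164² − 4·335243 = 1354896 − 1340972 = 13924; √13924 = 118.
q = (1164 − 118)/2 = 523, p = (1164 + 118)/2 = 641.
Check: 523 · 641 = 335243.

523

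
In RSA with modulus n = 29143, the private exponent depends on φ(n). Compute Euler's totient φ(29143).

Factor: 29143 = 151 · 193.
φ(29143) = (151−1) · (193−1) = 150 · 192 = 28800.

28800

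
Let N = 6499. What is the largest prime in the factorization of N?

6499 = 67 · 97
97 is prime.
So 6499 = 67 · 97; the largest prime factor is 97.

97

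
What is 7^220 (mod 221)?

7^1 ≡ 7 (mod 221)
7^2 ≡ 7^2 = 49 ≡ 49 (mod 221)
7^4 ≡ 49^2 = 2401 ≡ 191 (mod 221)
7^8 ≡ 191^2 = 36481 ≡ 16 (mod 221)
7^16 ≡ 16^2 = 256 ≡ 35 (mod 221)
7^32 ≡ 35^2 = 1225 ≡ 120 (mod 221)
7^64 ≡ 120^2 = 14400 ≡ 35 (mod 221)
7^128 ≡ 35^2 = 1225 ≡ 120 (mod 221)
220 = 128 + 64 + 16 + 8 + 4 in binary powers of 2.
So 7^220 ≡ 120 · 35 · 35 · 16 · 191 ≡ 217 (mod 221).
Since 217 ≠ 1, base 7 is a Fermat witness: 221 is composite.

217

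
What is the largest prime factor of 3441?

3441 = 3 · 1147
1147 = 31 · 37
37 is prime.
So 3441 = 3 · 31 · 37; the largest prime factor is 37.

37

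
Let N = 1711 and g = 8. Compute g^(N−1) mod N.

789

8^1 ≡ 8 (mod 1711)
8^2 ≡ 8^2 = 64 ≡ 64 (mod 1711)
8^4 ≡ 64^2 = 4096 ≡ 674 (mod 1711)
8^8 ≡ 674^2 = 454276 ≡ 861 (mod 1711)
8^16 ≡ 861^2 = 741321 ≡ 458 (mod 1711)
8^32 ≡ 458^2 = 209764 ≡ 1022 (mod 1711)
8^64 ≡ 1022^2 = 1044484 ≡ 774 (mod 1711)
8^128 ≡ 774^2 = 599076 ≡ 226 (mod 1711)
8^256 ≡ 226^2 = 51076 ≡ 1457 (mod 1711)
8^512 ≡ 1457^2 = 2122849 ≡ 1209 (mod 1711)
8^1024 ≡ 1209^2 = 1461681 ≡ 487 (mod 1711)
1710 = 1024 + 512 + 128 + 32 + 8 + 4 + 2 in binary powers of 2.
So 8^1710 ≡ 487 · 1209 · 226 · 1022 · 861 · 674 · 64 ≡ 789 (mod 1711).
Since 789 ≠ 1, base 8 is a Fermat witness: 1711 is composite.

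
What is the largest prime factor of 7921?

7921 = 89 · 89
89 = 89 · 1
So 7921 = 89^2; the largest prime factor is 89.

89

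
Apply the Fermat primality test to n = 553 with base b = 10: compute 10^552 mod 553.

176

10^1 ≡ 10 (mod 553)
10^2 ≡ 10^2 = 100 ≡ 100 (mod 553)
10^4 ≡ 100^2 = 10000 ≡ 46 (mod 553)
10^8 ≡ 46^2 = 2116 ≡ 457 (mod 553)
10^16 ≡ 457^2 = 208849 ≡ 368 (mod 553)
10^32 ≡ 368^2 = 135424 ≡ 492 (mod 553)
10^64 ≡ 492^2 = 242064 ≡ 403 (mod 553)
10^128 ≡ 403^2 = 162409 ≡ 380 (mod 553)
10^256 ≡ 380^2 = 144400 ≡ 67 (mod 553)
10^512 ≡ 67^2 = 4489 ≡ 65 (mod 553)
552 = 512 + 32 + 8 in binary powers of 2.
So 10^552 ≡ 65 · 492 · 457 ≡ 176 (mod 553).
Since 176 ≠ 1, base 10 is a Fermat witness: 553 is composite.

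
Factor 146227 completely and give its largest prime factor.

146227 = 31 · 4717
4717 = 53 · 89
89 is prime.
So 146227 = 31 · 53 · 89; the largest prime factor is 89.

89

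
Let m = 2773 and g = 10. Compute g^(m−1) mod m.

1113

10^1 ≡ 10 (mod 2773)
10^2 ≡ 10^2 = 100 ≡ 100 (mod 2773)
10^4 ≡ 100^2 = 10000 ≡ 1681 (mod 2773)
10^8 ≡ 1681^2 = 2825761 ≡ 74 (mod 2773)
10^16 ≡ 74^2 = 5476 ≡ 2703 (mod 2773)
10^32 ≡ 2703^2 = 7306209 ≡ 2127 (mod 2773)
10^64 ≡ 2127^2 = 4524129 ≡ 1366 (mod 2773)
10^128 ≡ 1366^2 = 1865956 ≡ 2500 (mod 2773)
10^256 ≡ 2500^2 = 6250000 ≡ 2431 (mod 2773)
10^512 ≡ 2431^2 = 5909761 ≡ 498 (mod 2773)
10^1024 ≡ 498^2 = 248004 ≡ 1207 (mod 2773)
10^2048 ≡ 1207^2 = 1456849 ≡ 1024 (mod 2773)
2772 = 2048 + 512 + 128 + 64 + 16 + 4 in binary powers of 2.
So 10^2772 ≡ 1024 · 498 · 2500 · 1366 · 2703 · 1681 ≡ 1113 (mod 2773).
Since 1113 ≠ 1, base 10 is a Fermat witness: 2773 is composite.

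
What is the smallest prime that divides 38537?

38537 is odd.
Digit sum 26, not divisible by 3.
Ends in 7: not divisible by 5.
7: 38537 = 7·5505 + 2
11: 38537 = 11·3503 + 4
13: 38537 = 13·2964 + 5
17: 38537 = 17·2266 + 15
19: 38537 = 19·2028 + 5
23: 38537 = 23·1675 + 12
29: 38537 = 29·1328 + 25
31: 38537 = 31·1243 + 4
37: 38537 = 37·1041 + 20
41: 38537 = 41·939 + 38
43: 38537 = 43·896 + 9
47: 38537 = 47·819 + 44
53: 38537 = 53·727 + 6
59: 38537 = 59·653 + 10
61: 38537 = 61·631 + 46
67: 38537 = 67·575 + 12
71: 38537 = 71·542 + 55
73: 38537 = 73·527 + 66
79: 38537 = 79·487 + 64
83: 38537 = 83·464 + 25
89: 38537 = 89·433

89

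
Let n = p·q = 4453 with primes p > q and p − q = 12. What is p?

Since p = q + 12, we have 4453 = q(q + 12), so q² + 12q − 4453 = 0.
Discriminant: 12² + 4·4453 = 144 + 17812 = 17956; √17956 = 134.
q = (−12 + 134)/2 = 61, and p = q + 12 = 73.
Check: 61 · 73 = 4453.

73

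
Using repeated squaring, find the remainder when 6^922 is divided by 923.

862

6^1 ≡ 6 (mod 923)
6^2 ≡ 6^2 = 36 ≡ 36 (mod 923)
6^4 ≡ 36^2 = 1296 ≡ 373 (mod 923)
6^8 ≡ 373^2 = 139129 ≡ 679 (mod 923)
6^16 ≡ 679^2 = 461041 ≡ 464 (mod 923)
6^32 ≡ 464^2 = 215296 ≡ 237 (mod 923)
6^64 ≡ 237^2 = 56169 ≡ 789 (mod 923)
6^128 ≡ 789^2 = 622521 ≡ 419 (mod 923)
6^256 ≡ 419^2 = 175561 ≡ 191 (mod 923)
6^512 ≡ 191^2 = 36481 ≡ 484 (mod 923)
922 = 512 + 256 + 128 + 16 + 8 + 2 in binary powers of 2.
So 6^922 ≡ 484 · 191 · 419 · 464 · 679 · 36 ≡ 862 (mod 923).
Since 862 ≠ 1, base 6 is a Fermat witness: 923 is composite.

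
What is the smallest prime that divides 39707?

59

39707 is odd.
Digit sum 26, not divisible by 3.
Ends in 7: not divisible by 5.
7: 39707 = 7·5672 + 3
11: 39707 = 11·3609 + 8
13: 39707 = 13·3054 + 5
17: 39707 = 17·2335 + 12
19: 39707 = 19·2089 + 16
23: 39707 = 23·1726 + 9
29: 39707 = 29·1369 + 6
31: 39707 = 31·1280 + 27
37: 39707 = 37·1073 + 6
41: 39707 = 41·968 + 19
43: 39707 = 43·923 + 18
47: 39707 = 47·844 + 39
53: 39707 = 53·749 + 10
59: 39707 = 59·673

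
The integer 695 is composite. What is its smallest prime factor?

695 is odd.
Digit sum 20, not divisible by 3.
Ends in 5: divisible by 5.

5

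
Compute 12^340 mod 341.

56

12^1 ≡ 12 (mod 341)
12^2 ≡ 12^2 = 144 ≡ 144 (mod 341)
12^4 ≡ 144^2 = 20736 ≡ 276 (mod 341)
12^8 ≡ 276^2 = 76176 ≡ 133 (mod 341)
12^16 ≡ 133^2 = 17689 ≡ 298 (mod 341)
12^32 ≡ 298^2 = 88804 ≡ 144 (mod 341)
12^64 ≡ 144^2 = 20736 ≡ 276 (mod 341)
12^128 ≡ 276^2 = 76176 ≡ 133 (mod 341)
12^256 ≡ 133^2 = 17689 ≡ 298 (mod 341)
340 = 256 + 64 + 16 + 4 in binary powers of 2.
So 12^340 ≡ 298 · 276 · 298 · 276 ≡ 56 (mod 341).
Since 56 ≠ 1, base 12 is a Fermat witness: 341 is composite.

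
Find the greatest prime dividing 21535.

73

21535 = 5 · 4307
4307 = 59 · 73
73 is prime.
So 21535 = 5 · 59 · 73; the largest prime factor is 73.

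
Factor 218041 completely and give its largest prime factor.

218041 = 37 · 5893
5893 = 71 · 83
83 is prime.
So 218041 = 37 · 71 · 83; the largest prime factor is 83.

83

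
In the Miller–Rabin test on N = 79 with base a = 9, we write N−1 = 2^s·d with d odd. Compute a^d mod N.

79 − 1 = 78 = 2^1 · 39, so d = 39.
9^1 ≡ 9 (mod 79)
9^2 ≡ 9^2 = 81 ≡ 2 (mod 79)
9^4 ≡ 2^2 = 4 ≡ 4 (mod 79)
9^8 ≡ 4^2 = 16 ≡ 16 (mod 79)
9^16 ≡ 16^2 = 256 ≡ 19 (mod 79)
9^32 ≡ 19^2 = 361 ≡ 45 (mod 79)
39 = 32 + 4 + 2 + 1 in binary powers of 2.
So 9^39 ≡ 45 · 4 · 2 · 9 ≡ 1 (mod 79).
Since 9^d ≡ 1 (mod 79), base 9 does not prove 79 composite.

1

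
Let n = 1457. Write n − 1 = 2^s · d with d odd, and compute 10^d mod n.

1457 − 1 = 1456 = 2^4 · 91, so d = 91.
10^1 ≡ 10 (mod 1457)
10^2 ≡ 10^2 = 100 ≡ 100 (mod 1457)
10^4 ≡ 100^2 = 10000 ≡ 1258 (mod 1457)
10^8 ≡ 1258^2 = 1582564 ≡ 262 (mod 1457)
10^16 ≡ 262^2 = 68644 ≡ 165 (mod 1457)
10^32 ≡ 165^2 = 27225 ≡ 999 (mod 1457)
10^64 ≡ 999^2 = 998001 ≡ 1413 (mod 1457)
91 = 64 + 16 + 8 + 2 + 1 in binary powers of 2.
So 10^91 ≡ 1413 · 165 · 262 · 100 · 10 ≡ 785 (mod 1457).
Squaring chain: 785 → 1371 → 111 → 665; never reaches −1, so base 10 is a Miller–Rabin witness that 1457 is composite.

785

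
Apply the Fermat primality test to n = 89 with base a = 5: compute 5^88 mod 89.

1

5^1 ≡ 5 (mod 89)
5^2 ≡ 5^2 = 25 ≡ 25 (mod 89)
5^4 ≡ 25^2 = 625 ≡ 2 (mod 89)
5^8 ≡ 2^2 = 4 ≡ 4 (mod 89)
5^16 ≡ 4^2 = 16 ≡ 16 (mod 89)
5^32 ≡ 16^2 = 256 ≡ 78 (mod 89)
5^64 ≡ 78^2 = 6084 ≡ 32 (mod 89)
88 = 64 + 16 + 8 in binary powers of 2.
So 5^88 ≡ 32 · 16 · 4 ≡ 1 (mod 89).
Since the result is 1, base 5 gives no evidence that 89 is composite.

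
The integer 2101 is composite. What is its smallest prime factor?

11

2101 is odd.
Digit sum 4, not divisible by 3.
Ends in 1: not divisible by 5.
7: 2101 = 7·300 + 1
11: 2101 = 11·191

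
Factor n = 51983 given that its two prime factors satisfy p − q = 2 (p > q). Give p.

229

Since p = q + 2, we have 51983 = q(q + 2), so q² + 2q − 51983 = 0.
Discriminant: 2² + 4·51983 = 4 + 207932 = 207936; √207936 = 456.
q = (−2 + 456)/2 = 227, and p = q + 2 = 229.
Check: 227 · 229 = 51983.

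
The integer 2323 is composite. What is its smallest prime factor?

2323 is odd.
Digit sum 10, not divisible by 3.
Ends in 3: not divisible by 5.
7: 2323 = 7·331 + 6
11: 2323 = 11·211 + 2
13: 2323 = 13·178 + 9
17: 2323 = 17·136 + 11
19: 2323 = 19·122 + 5
23: 2323 = 23·101

23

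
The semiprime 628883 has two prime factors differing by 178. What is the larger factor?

Since p = q + 178, we have 628883 = q(q + 178), so q² + 178q − 628883 = 0.
Discriminant: 178² + 4·628883 = 31684 + 2515532 = 2547216; √2547216 = 1596.
q = (−178 + 1596)/2 = 709, and p = q + 178 = 887.
Check: 709 · 887 = 628883.

887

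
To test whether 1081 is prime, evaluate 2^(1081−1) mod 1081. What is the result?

2^1 ≡ 2 (mod 1081)
2^2 ≡ 2^2 = 4 ≡ 4 (mod 1081)
2^4 ≡ 4^2 = 16 ≡ 16 (mod 1081)
2^8 ≡ 16^2 = 256 ≡ 256 (mod 1081)
2^16 ≡ 256^2 = 65536 ≡ 676 (mod 1081)
2^32 ≡ 676^2 = 456976 ≡ 794 (mod 1081)
2^64 ≡ 794^2 = 630436 ≡ 213 (mod 1081)
2^128 ≡ 213^2 = 45369 ≡ 1048 (mod 1081)
2^256 ≡ 1048^2 = 1098304 ≡ 8 (mod 1081)
2^512 ≡ 8^2 = 64 ≡ 64 (mod 1081)
2^1024 ≡ 64^2 = 4096 ≡ 853 (mod 1081)
1080 = 1024 + 32 + 16 + 8 in binary powers of 2.
So 2^1080 ≡ 853 · 794 · 676 · 256 ≡ 165 (mod 1081).
Since 165 ≠ 1, base 2 is a Fermat witness: 1081 is composite.

165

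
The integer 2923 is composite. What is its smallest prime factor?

2923 is odd.
Digit sum 16, not divisible by 3.
Ends in 3: not divisible by 5.
7: 2923 = 7·417 + 4
11: 2923 = 11·265 + 8
13: 2923 = 13·224 + 11
17: 2923 = 17·171 + 16
19: 2923 = 19·153 + 16
23: 2923 = 23·127 + 2
29: 2923 = 29·100 + 23
31: 2923 = 31·94 + 9
37: 2923 = 37·79

37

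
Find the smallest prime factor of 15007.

15007 is odd.
Digit sum 13, not divisible by 3.
Ends in 7: not divisible by 5.
7: 15007 = 7·2143 + 6
11: 15007 = 11·1364 + 3
13: 15007 = 13·1154 + 5
17: 15007 = 17·882 + 13
19: 15007 = 19·789 + 16
23: 15007 = 23·652 + 11
29: 15007 = 29·517 + 14
31: 15007 = 31·484 + 3
37: 15007 = 37·405 + 22
41: 15007 = 41·366 + 1
43: 15007 = 43·349

43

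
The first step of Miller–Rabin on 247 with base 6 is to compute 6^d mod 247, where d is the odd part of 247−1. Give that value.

247 − 1 = 246 = 2^1 · 123, so d = 123.
6^1 ≡ 6 (mod 247)
6^2 ≡ 6^2 = 36 ≡ 36 (mod 247)
6^4 ≡ 36^2 = 1296 ≡ 61 (mod 247)
6^8 ≡ 61^2 = 3721 ≡ 16 (mod 247)
6^16 ≡ 16^2 = 256 ≡ 9 (mod 247)
6^32 ≡ 9^2 = 81 ≡ 81 (mod 247)
6^64 ≡ 81^2 = 6561 ≡ 139 (mod 247)
123 = 64 + 32 + 16 + 8 + 2 + 1 in binary powers of 2.
So 6^123 ≡ 139 · 81 · 9 · 16 · 36 · 6 ≡ 125 (mod 247).
Squaring chain: 125; never reaches −1, so base 6 is a Miller–Rabin witness that 247 is composite.

125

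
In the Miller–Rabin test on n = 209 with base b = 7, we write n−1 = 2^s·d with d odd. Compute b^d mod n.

209 − 1 = 208 = 2^4 · 13, so d = 13.
7^1 ≡ 7 (mod 209)
7^2 ≡ 7^2 = 49 ≡ 49 (mod 209)
7^4 ≡ 49^2 = 2401 ≡ 102 (mod 209)
7^8 ≡ 102^2 = 10404 ≡ 163 (mod 209)
13 = 8 + 4 + 1 in binary powers of 2.
So 7^13 ≡ 163 · 102 · 7 ≡ 178 (mod 209).
Squaring chain: 178 → 125 → 159 → 201; never reaches −1, so base 7 is a Miller–Rabin witness that 209 is composite.

178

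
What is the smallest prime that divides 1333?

1333 is odd.
Digit sum 10, not divisible by 3.
Ends in 3: not divisible by 5.
7: 1333 = 7·190 + 3
11: 1333 = 11·121 + 2
13: 1333 = 13·102 + 7
17: 1333 = 17·78 + 7
19: 1333 = 19·70 + 3
23: 1333 = 23·57 + 22
29: 1333 = 29·45 + 28
31: 1333 = 31·43

31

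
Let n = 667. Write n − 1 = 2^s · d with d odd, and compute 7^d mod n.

458

667 − 1 = 666 = 2^1 · 333, so d = 333.
7^1 ≡ 7 (mod 667)
7^2 ≡ 7^2 = 49 ≡ 49 (mod 667)
7^4 ≡ 49^2 = 2401 ≡ 400 (mod 667)
7^8 ≡ 400^2 = 160000 ≡ 587 (mod 667)
7^16 ≡ 587^2 = 344569 ≡ 397 (mod 667)
7^32 ≡ 397^2 = 157609 ≡ 197 (mod 667)
7^64 ≡ 197^2 = 38809 ≡ 123 (mod 667)
7^128 ≡ 123^2 = 15129 ≡ 455 (mod 667)
7^256 ≡ 455^2 = 207025 ≡ 255 (mod 667)
333 = 256 + 64 + 8 + 4 + 1 in binary powers of 2.
So 7^333 ≡ 255 · 123 · 587 · 400 · 7 ≡ 458 (mod 667).
Squaring chain: 458; never reaches −1, so base 7 is a Miller–Rabin witness that 667 is composite.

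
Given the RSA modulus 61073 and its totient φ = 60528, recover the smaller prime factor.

φ(n) = (p−1)(q−1) = n − (p+q) + 1, so p + q = 61073 − 60528 + 1 = 546.
p and q are the roots of t² − 546t + 61073 = 0.
Discriminant: 546² − 4·61073 = 298116 − 244292 = 53824; √53824 = 232.
q = (546 − 232)/2 = 157, p = (546 + 232)/2 = 389.
Check: 157 · 389 = 61073.

157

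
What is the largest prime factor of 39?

13

39 = 3 · 13
13 is prime.
So 39 = 3 · 13; the largest prime factor is 13.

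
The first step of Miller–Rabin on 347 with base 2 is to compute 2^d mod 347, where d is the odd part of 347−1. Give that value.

346

347 − 1 = 346 = 2^1 · 173, so d = 173.
2^1 ≡ 2 (mod 347)
2^2 ≡ 2^2 = 4 ≡ 4 (mod 347)
2^4 ≡ 4^2 = 16 ≡ 16 (mod 347)
2^8 ≡ 16^2 = 256 ≡ 256 (mod 347)
2^16 ≡ 256^2 = 65536 ≡ 300 (mod 347)
2^32 ≡ 300^2 = 90000 ≡ 127 (mod 347)
2^64 ≡ 127^2 = 16129 ≡ 167 (mod 347)
2^128 ≡ 167^2 = 27889 ≡ 129 (mod 347)
173 = 128 + 32 + 8 + 4 + 1 in binary powers of 2.
So 2^173 ≡ 129 · 127 · 256 · 16 · 2 ≡ 346 (mod 347).
Since 2^d ≡ 346 (mod 347), base 2 does not prove 347 composite.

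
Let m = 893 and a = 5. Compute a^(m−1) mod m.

613

5^1 ≡ 5 (mod 893)
5^2 ≡ 5^2 = 25 ≡ 25 (mod 893)
5^4 ≡ 25^2 = 625 ≡ 625 (mod 893)
5^8 ≡ 625^2 = 390625 ≡ 384 (mod 893)
5^16 ≡ 384^2 = 147456 ≡ 111 (mod 893)
5^32 ≡ 111^2 = 12321 ≡ 712 (mod 893)
5^64 ≡ 712^2 = 506944 ≡ 613 (mod 893)
5^128 ≡ 613^2 = 375769 ≡ 709 (mod 893)
5^256 ≡ 709^2 = 502681 ≡ 815 (mod 893)
5^512 ≡ 815^2 = 664225 ≡ 726 (mod 893)
892 = 512 + 256 + 64 + 32 + 16 + 8 + 4 in binary powers of 2.
So 5^892 ≡ 726 · 815 · 613 · 712 · 111 · 384 · 625 ≡ 613 (mod 893).
Since 613 ≠ 1, base 5 is a Fermat witness: 893 is composite.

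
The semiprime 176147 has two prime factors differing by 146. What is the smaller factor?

Since p = q + 146, we have 176147 = q(q + 146), so q² + 146q − 176147 = 0.
Discriminant: 146² + 4·176147 = 21316 + 704588 = 725904; √725904 = 852.
q = (−146 + 852)/2 = 353, and p = q + 146 = 499.
Check: 353 · 499 = 176147.

353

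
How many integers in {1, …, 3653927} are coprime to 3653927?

3582784

Factor: 3653927 = 137 · 149 · 179.
φ(3653927) = (137−1) · (149−1) · (179−1) = 136 · 148 · 178 = 3582784.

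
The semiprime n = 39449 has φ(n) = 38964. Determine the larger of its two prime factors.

φ(n) = (p−1)(q−1) = n − (p+q) + 1, so p + q = 39449 − 38964 + 1 = 486.
p and q are the roots of t² − 486t + 39449 = 0.
Discriminant: 486² − 4·39449 = 236196 − 157796 = 78400; √78400 = 280.
q = (486 − 280)/2 = 103, p = (486 + 280)/2 = 383.
Check: 103 · 383 = 39449.

383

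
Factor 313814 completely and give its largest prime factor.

89

313814 = 2 · 156907
156907 = 41 · 3827
3827 = 43 · 89
89 is prime.
So 313814 = 2 · 41 · 43 · 89; the largest prime factor is 89.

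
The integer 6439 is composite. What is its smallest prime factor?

47

6439 is odd.
Digit sum 22, not divisible by 3.
Ends in 9: not divisible by 5.
7: 6439 = 7·919 + 6
11: 6439 = 11·585 + 4
13: 6439 = 13·495 + 4
17: 6439 = 17·378 + 13
19: 6439 = 19·338 + 17
23: 6439 = 23·279 + 22
29: 6439 = 29·222 + 1
31: 6439 = 31·207 + 22
37: 6439 = 37·174 + 1
41: 6439 = 41·157 + 2
43: 6439 = 43·149 + 32
47: 6439 = 47·137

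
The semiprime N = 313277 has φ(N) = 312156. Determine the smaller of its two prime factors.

φ(n) = (p−1)(q−1) = n − (p+q) + 1, so p + q = 313277 − 312156 + 1 = 1122.
p and q are the roots of t² − 1122t + 313277 = 0.
Discriminant: 1122² − 4·313277 = 1258884 − 1253108 = 5776; √5776 = 76.
q = (1122 − 76)/2 = 523, p = (1122 + 76)/2 = 599.
Check: 523 · 599 = 313277.

523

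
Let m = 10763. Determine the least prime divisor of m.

10763 is odd.
Digit sum 17, not divisible by 3.
Ends in 3: not divisible by 5.
7: 10763 = 7·1537 + 4
11: 10763 = 11·978 + 5
13: 10763 = 13·827 + 12
17: 10763 = 17·633 + 2
19: 10763 = 19·566 + 9
23: 10763 = 23·467 + 22
29: 10763 = 29·371 + 4
31: 10763 = 31·347 + 6
37: 10763 = 37·290 + 33
41: 10763 = 41·262 + 21
43: 10763 = 43·250 + 13
47: 10763 = 47·229

47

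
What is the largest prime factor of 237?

79

237 = 3 · 79
79 is prime.
So 237 = 3 · 79; the largest prime factor is 79.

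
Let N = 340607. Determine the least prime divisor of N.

23

340607 is odd.
Digit sum 20, not divisible by 3.
Ends in 7: not divisible by 5.
7: 340607 = 7·48658 + 1
11: 340607 = 11·30964 + 3
13: 340607 = 13·26200 + 7
17: 340607 = 17·20035 + 12
19: 340607 = 19·17926 + 13
23: 340607 = 23·14809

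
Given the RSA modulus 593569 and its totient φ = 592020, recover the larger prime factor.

φ(n) = (p−1)(q−1) = n − (p+q) + 1, so p + q = 593569 − 592020 + 1 = 1550.
p and q are the roots of t² − 1550t + 593569 = 0.
Discriminant: 1550² − 4·593569 = 2402500 − 2374276 = 28224; √28224 = 168.
q = (1550 − 168)/2 = 691, p = (1550 + 168)/2 = 859.
Check: 691 · 859 = 593569.

859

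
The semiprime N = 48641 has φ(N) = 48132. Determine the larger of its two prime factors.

383

φ(n) = (p−1)(q−1) = n − (p+q) + 1, so p + q = 48641 − 48132 + 1 = 510.
p and q are the roots of t² − 510t + 48641 = 0.
Discriminant: 510² − 4·48641 = 260100 − 194564 = 65536; √65536 = 256.
q = (510 − 256)/2 = 127, p = (510 + 256)/2 = 383.
Check: 127 · 383 = 48641.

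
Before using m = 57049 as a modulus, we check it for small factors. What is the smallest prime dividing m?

89

57049 is odd.
Digit sum 25, not divisible by 3.
Ends in 9: not divisible by 5.
7: 57049 = 7·8149 + 6
11: 57049 = 11·5186 + 3
13: 57049 = 13·4388 + 5
17: 57049 = 17·3355 + 14
19: 57049 = 19·3002 + 11
23: 57049 = 23·2480 + 9
29: 57049 = 29·1967 + 6
31: 57049 = 31·1840 + 9
37: 57049 = 37·1541 + 32
41: 57049 = 41·1391 + 18
43: 57049 = 43·1326 + 31
47: 57049 = 47·1213 + 38
53: 57049 = 53·1076 + 21
59: 57049 = 59·966 + 55
61: 57049 = 61·935 + 14
67: 57049 = 67·851 + 32
71: 57049 = 71·803 + 36
73: 57049 = 73·781 + 36
79: 57049 = 79·722 + 11
83: 57049 = 83·687 + 28
89: 57049 = 89·641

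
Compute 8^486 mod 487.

1

8^1 ≡ 8 (mod 487)
8^2 ≡ 8^2 = 64 ≡ 64 (mod 487)
8^4 ≡ 64^2 = 4096 ≡ 200 (mod 487)
8^8 ≡ 200^2 = 40000 ≡ 66 (mod 487)
8^16 ≡ 66^2 = 4356 ≡ 460 (mod 487)
8^32 ≡ 460^2 = 211600 ≡ 242 (mod 487)
8^64 ≡ 242^2 = 58564 ≡ 124 (mod 487)
8^128 ≡ 124^2 = 15376 ≡ 279 (mod 487)
8^256 ≡ 279^2 = 77841 ≡ 408 (mod 487)
486 = 256 + 128 + 64 + 32 + 4 + 2 in binary powers of 2.
So 8^486 ≡ 408 · 279 · 124 · 242 · 200 · 64 ≡ 1 (mod 487).
Since the result is 1, base 8 gives no evidence that 487 is composite.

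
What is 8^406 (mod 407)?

344

8^1 ≡ 8 (mod 407)
8^2 ≡ 8^2 = 64 ≡ 64 (mod 407)
8^4 ≡ 64^2 = 4096 ≡ 26 (mod 407)
8^8 ≡ 26^2 = 676 ≡ 269 (mod 407)
8^16 ≡ 269^2 = 72361 ≡ 322 (mod 407)
8^32 ≡ 322^2 = 103684 ≡ 306 (mod 407)
8^64 ≡ 306^2 = 93636 ≡ 26 (mod 407)
8^128 ≡ 26^2 = 676 ≡ 269 (mod 407)
8^256 ≡ 269^2 = 72361 ≡ 322 (mod 407)
406 = 256 + 128 + 16 + 4 + 2 in binary powers of 2.
So 8^406 ≡ 322 · 269 · 322 · 26 · 64 ≡ 344 (mod 407).
Since 344 ≠ 1, base 8 is a Fermat witness: 407 is composite.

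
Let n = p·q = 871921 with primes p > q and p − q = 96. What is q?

Since p = q + 96, we have 871921 = q(q + 96), so q² + 96q − 871921 = 0.
Discriminant: 96² + 4·871921 = 9216 + 3487684 = 3496900; √3496900 = 1870.
q = (−96 + 1870)/2 = 887, and p = q + 96 = 983.
Check: 887 · 983 = 871921.

887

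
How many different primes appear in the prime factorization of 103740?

103740 = 2^2 · 25935
25935 = 3 · 8645
8645 = 5 · 1729
1729 = 7 · 247
247 = 13 · 19
103740 = 2^2 · 3 · 5 · 7 · 13 · 19, which has 6 distinct prime factors.

6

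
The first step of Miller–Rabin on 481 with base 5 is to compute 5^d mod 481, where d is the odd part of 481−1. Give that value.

177

481 − 1 = 480 = 2^5 · 15, so d = 15.
5^1 ≡ 5 (mod 481)
5^2 ≡ 5^2 = 25 ≡ 25 (mod 481)
5^4 ≡ 25^2 = 625 ≡ 144 (mod 481)
5^8 ≡ 144^2 = 20736 ≡ 53 (mod 481)
15 = 8 + 4 + 2 + 1 in binary powers of 2.
So 5^15 ≡ 53 · 144 · 25 · 5 ≡ 177 (mod 481).
Squaring chain: 177 → 64 → 248 → 417 → 248; never reaches −1, so base 5 is a Miller–Rabin witness that 481 is composite.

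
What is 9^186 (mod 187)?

9^1 ≡ 9 (mod 187)
9^2 ≡ 9^2 = 81 ≡ 81 (mod 187)
9^4 ≡ 81^2 = 6561 ≡ 16 (mod 187)
9^8 ≡ 16^2 = 256 ≡ 69 (mod 187)
9^16 ≡ 69^2 = 4761 ≡ 86 (mod 187)
9^32 ≡ 86^2 = 7396 ≡ 103 (mod 187)
9^64 ≡ 103^2 = 10609 ≡ 137 (mod 187)
9^128 ≡ 137^2 = 18769 ≡ 69 (mod 187)
186 = 128 + 32 + 16 + 8 + 2 in binary powers of 2.
So 9^186 ≡ 69 · 103 · 86 · 69 · 81 ≡ 64 (mod 187).
Since 64 ≠ 1, base 9 is a Fermat witness: 187 is composite.

64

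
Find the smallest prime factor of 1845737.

1845737 is odd.
Digit sum 35, not divisible by 3.
Ends in 7: not divisible by 5.
7: 1845737 = 7·263676 + 5
11: 1845737 = 11·167794 + 3
13: 1845737 = 13·141979 + 10
17: 1845737 = 17·108572 + 13
19: 1845737 = 19·97144 + 1
23: 1845737 = 23·80249 + 10
29: 1845737 = 29·63646 + 3
31: 1845737 = 31·59539 + 28
37: 1845737 = 37·49884 + 29
41: 1845737 = 41·45017 + 40
43: 1845737 = 43·42924 + 5
47: 1845737 = 47·39271

47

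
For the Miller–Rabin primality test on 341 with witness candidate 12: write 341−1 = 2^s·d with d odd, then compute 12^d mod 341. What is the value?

254

341 − 1 = 340 = 2^2 · 85, so d = 85.
12^1 ≡ 12 (mod 341)
12^2 ≡ 12^2 = 144 ≡ 144 (mod 341)
12^4 ≡ 144^2 = 20736 ≡ 276 (mod 341)
12^8 ≡ 276^2 = 76176 ≡ 133 (mod 341)
12^16 ≡ 133^2 = 17689 ≡ 298 (mod 341)
12^32 ≡ 298^2 = 88804 ≡ 144 (mod 341)
12^64 ≡ 144^2 = 20736 ≡ 276 (mod 341)
85 = 64 + 16 + 4 + 1 in binary powers of 2.
So 12^85 ≡ 276 · 298 · 276 · 12 ≡ 254 (mod 341).
Squaring chain: 254 → 67; never reaches −1, so base 12 is a Miller–Rabin witness that 341 is composite.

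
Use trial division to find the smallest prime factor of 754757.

31

754757 is odd.
Digit sum 35, not divisible by 3.
Ends in 7: not divisible by 5.
7: 754757 = 7·107822 + 3
11: 754757 = 11·68614 + 3
13: 754757 = 13·58058 + 3
17: 754757 = 17·44397 + 8
19: 754757 = 19·39724 + 1
23: 754757 = 23·32815 + 12
29: 754757 = 29·26026 + 3
31: 754757 = 31·24347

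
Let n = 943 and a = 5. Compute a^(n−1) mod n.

5^1 ≡ 5 (mod 943)
5^2 ≡ 5^2 = 25 ≡ 25 (mod 943)
5^4 ≡ 25^2 = 625 ≡ 625 (mod 943)
5^8 ≡ 625^2 = 390625 ≡ 223 (mod 943)
5^16 ≡ 223^2 = 49729 ≡ 693 (mod 943)
5^32 ≡ 693^2 = 480249 ≡ 262 (mod 943)
5^64 ≡ 262^2 = 68644 ≡ 748 (mod 943)
5^128 ≡ 748^2 = 559504 ≡ 305 (mod 943)
5^256 ≡ 305^2 = 93025 ≡ 611 (mod 943)
5^512 ≡ 611^2 = 373321 ≡ 836 (mod 943)
942 = 512 + 256 + 128 + 32 + 8 + 4 + 2 in binary powers of 2.
So 5^942 ≡ 836 · 611 · 305 · 262 · 223 · 625 · 25 ≡ 558 (mod 943).
Since 558 ≠ 1, base 5 is a Fermat witness: 943 is composite.

558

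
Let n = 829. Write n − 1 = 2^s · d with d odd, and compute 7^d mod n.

829 − 1 = 828 = 2^2 · 207, so d = 207.
7^1 ≡ 7 (mod 829)
7^2 ≡ 7^2 = 49 ≡ 49 (mod 829)
7^4 ≡ 49^2 = 2401 ≡ 743 (mod 829)
7^8 ≡ 743^2 = 552049 ≡ 764 (mod 829)
7^16 ≡ 764^2 = 583696 ≡ 80 (mod 829)
7^32 ≡ 80^2 = 6400 ≡ 597 (mod 829)
7^64 ≡ 597^2 = 356409 ≡ 768 (mod 829)
7^128 ≡ 768^2 = 589824 ≡ 405 (mod 829)
207 = 128 + 64 + 8 + 4 + 2 + 1 in binary powers of 2.
So 7^207 ≡ 405 · 768 · 764 · 743 · 49 · 7 ≡ 583 (mod 829).
Squaring chain: 583 → 828; reaches −1, so base 7 does not prove 829 composite.

583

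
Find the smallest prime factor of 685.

685 is odd.
Digit sum 19, not divisible by 3.
Ends in 5: divisible by 5.

5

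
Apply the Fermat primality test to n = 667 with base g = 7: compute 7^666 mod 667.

326

7^1 ≡ 7 (mod 667)
7^2 ≡ 7^2 = 49 ≡ 49 (mod 667)
7^4 ≡ 49^2 = 2401 ≡ 400 (mod 667)
7^8 ≡ 400^2 = 160000 ≡ 587 (mod 667)
7^16 ≡ 587^2 = 344569 ≡ 397 (mod 667)
7^32 ≡ 397^2 = 157609 ≡ 197 (mod 667)
7^64 ≡ 197^2 = 38809 ≡ 123 (mod 667)
7^128 ≡ 123^2 = 15129 ≡ 455 (mod 667)
7^256 ≡ 455^2 = 207025 ≡ 255 (mod 667)
7^512 ≡ 255^2 = 65025 ≡ 326 (mod 667)
666 = 512 + 128 + 16 + 8 + 2 in binary powers of 2.
So 7^666 ≡ 326 · 455 · 397 · 587 · 49 ≡ 326 (mod 667).
Since 326 ≠ 1, base 7 is a Fermat witness: 667 is composite.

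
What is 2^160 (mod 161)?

2^1 ≡ 2 (mod 161)
2^2 ≡ 2^2 = 4 ≡ 4 (mod 161)
2^4 ≡ 4^2 = 16 ≡ 16 (mod 161)
2^8 ≡ 16^2 = 256 ≡ 95 (mod 161)
2^16 ≡ 95^2 = 9025 ≡ 9 (mod 161)
2^32 ≡ 9^2 = 81 ≡ 81 (mod 161)
2^64 ≡ 81^2 = 6561 ≡ 121 (mod 161)
2^128 ≡ 121^2 = 14641 ≡ 151 (mod 161)
160 = 128 + 32 in binary powers of 2.
So 2^160 ≡ 151 · 81 ≡ 156 (mod 161).
Since 156 ≠ 1, base 2 is a Fermat witness: 161 is composite.

156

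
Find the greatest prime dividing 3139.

3139 = 43 · 73
73 is prime.
So 3139 = 43 · 73; the largest prime factor is 73.

73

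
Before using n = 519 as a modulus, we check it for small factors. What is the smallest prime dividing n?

519 is odd.
Digit sum 15, divisible by 3.

3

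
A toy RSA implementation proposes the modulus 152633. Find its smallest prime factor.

13

152633 is odd.
Digit sum 20, not divisible by 3.
Ends in 3: not divisible by 5.
7: 152633 = 7·21804 + 5
11: 152633 = 11·13875 + 8
13: 152633 = 13·11741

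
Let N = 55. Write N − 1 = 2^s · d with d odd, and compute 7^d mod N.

28

55 − 1 = 54 = 2^1 · 27, so d = 27.
7^1 ≡ 7 (mod 55)
7^2 ≡ 7^2 = 49 ≡ 49 (mod 55)
7^4 ≡ 49^2 = 2401 ≡ 36 (mod 55)
7^8 ≡ 36^2 = 1296 ≡ 31 (mod 55)
7^16 ≡ 31^2 = 961 ≡ 26 (mod 55)
27 = 16 + 8 + 2 + 1 in binary powers of 2.
So 7^27 ≡ 26 · 31 · 49 · 7 ≡ 28 (mod 55).
Squaring chain: 28; never reaches −1, so base 7 is a Miller–Rabin witness that 55 is composite.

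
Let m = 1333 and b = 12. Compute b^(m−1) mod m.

4

12^1 ≡ 12 (mod 1333)
12^2 ≡ 12^2 = 144 ≡ 144 (mod 1333)
12^4 ≡ 144^2 = 20736 ≡ 741 (mod 1333)
12^8 ≡ 741^2 = 549081 ≡ 1218 (mod 1333)
12^16 ≡ 1218^2 = 1483524 ≡ 1228 (mod 1333)
12^32 ≡ 1228^2 = 1507984 ≡ 361 (mod 1333)
12^64 ≡ 361^2 = 130321 ≡ 1020 (mod 1333)
12^128 ≡ 1020^2 = 1040400 ≡ 660 (mod 1333)
12^256 ≡ 660^2 = 435600 ≡ 1042 (mod 1333)
12^512 ≡ 1042^2 = 1085764 ≡ 702 (mod 1333)
12^1024 ≡ 702^2 = 492804 ≡ 927 (mod 1333)
1332 = 1024 + 256 + 32 + 16 + 4 in binary powers of 2.
So 12^1332 ≡ 927 · 1042 · 361 · 1228 · 741 ≡ 4 (mod 1333).
Since 4 ≠ 1, base 12 is a Fermat witness: 1333 is composite.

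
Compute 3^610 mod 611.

3^1 ≡ 3 (mod 611)
3^2 ≡ 3^2 = 9 ≡ 9 (mod 611)
3^4 ≡ 9^2 = 81 ≡ 81 (mod 611)
3^8 ≡ 81^2 = 6561 ≡ 451 (mod 611)
3^16 ≡ 451^2 = 203401 ≡ 549 (mod 611)
3^32 ≡ 549^2 = 301401 ≡ 178 (mod 611)
3^64 ≡ 178^2 = 31684 ≡ 523 (mod 611)
3^128 ≡ 523^2 = 273529 ≡ 412 (mod 611)
3^256 ≡ 412^2 = 169744 ≡ 497 (mod 611)
3^512 ≡ 497^2 = 247009 ≡ 165 (mod 611)
610 = 512 + 64 + 32 + 2 in binary powers of 2.
So 3^610 ≡ 165 · 523 · 178 · 9 ≡ 341 (mod 611).
Since 341 ≠ 1, base 3 is a Fermat witness: 611 is composite.

341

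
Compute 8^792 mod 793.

729

8^1 ≡ 8 (mod 793)
8^2 ≡ 8^2 = 64 ≡ 64 (mod 793)
8^4 ≡ 64^2 = 4096 ≡ 131 (mod 793)
8^8 ≡ 131^2 = 17161 ≡ 508 (mod 793)
8^16 ≡ 508^2 = 258064 ≡ 339 (mod 793)
8^32 ≡ 339^2 = 114921 ≡ 729 (mod 793)
8^64 ≡ 729^2 = 531441 ≡ 131 (mod 793)
8^128 ≡ 131^2 = 17161 ≡ 508 (mod 793)
8^256 ≡ 508^2 = 258064 ≡ 339 (mod 793)
8^512 ≡ 339^2 = 114921 ≡ 729 (mod 793)
792 = 512 + 256 + 16 + 8 in binary powers of 2.
So 8^792 ≡ 729 · 339 · 339 · 508 ≡ 729 (mod 793).
Since 729 ≠ 1, base 8 is a Fermat witness: 793 is composite.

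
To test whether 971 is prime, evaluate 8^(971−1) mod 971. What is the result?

8^1 ≡ 8 (mod 971)
8^2 ≡ 8^2 = 64 ≡ 64 (mod 971)
8^4 ≡ 64^2 = 4096 ≡ 212 (mod 971)
8^8 ≡ 212^2 = 44944 ≡ 278 (mod 971)
8^16 ≡ 278^2 = 77284 ≡ 575 (mod 971)
8^32 ≡ 575^2 = 330625 ≡ 485 (mod 971)
8^64 ≡ 485^2 = 235225 ≡ 243 (mod 971)
8^128 ≡ 243^2 = 59049 ≡ 789 (mod 971)
8^256 ≡ 789^2 = 622521 ≡ 110 (mod 971)
8^512 ≡ 110^2 = 12100 ≡ 448 (mod 971)
970 = 512 + 256 + 128 + 64 + 8 + 2 in binary powers of 2.
So 8^970 ≡ 448 · 110 · 789 · 243 · 278 · 64 ≡ 1 (mod 971).
Since the result is 1, base 8 gives no evidence that 971 is composite.

1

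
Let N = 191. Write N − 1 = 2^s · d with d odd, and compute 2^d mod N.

1

191 − 1 = 190 = 2^1 · 95, so d = 95.
2^1 ≡ 2 (mod 191)
2^2 ≡ 2^2 = 4 ≡ 4 (mod 191)
2^4 ≡ 4^2 = 16 ≡ 16 (mod 191)
2^8 ≡ 16^2 = 256 ≡ 65 (mod 191)
2^16 ≡ 65^2 = 4225 ≡ 23 (mod 191)
2^32 ≡ 23^2 = 529 ≡ 147 (mod 191)
2^64 ≡ 147^2 = 21609 ≡ 26 (mod 191)
95 = 64 + 16 + 8 + 4 + 2 + 1 in binary powers of 2.
So 2^95 ≡ 26 · 23 · 65 · 16 · 4 · 2 ≡ 1 (mod 191).
Since 2^d ≡ 1 (mod 191), base 2 does not prove 191 composite.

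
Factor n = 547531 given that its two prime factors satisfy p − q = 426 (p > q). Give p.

Since p = q + 426, we have 547531 = q(q + 426), so q² + 426q − 547531 = 0.
Discriminant: 426² + 4·547531 = 181476 + 2190124 = 2371600; √2371600 = 1540.
q = (−426 + 1540)/2 = 557, and p = q + 426 = 983.
Check: 557 · 983 = 547531.

983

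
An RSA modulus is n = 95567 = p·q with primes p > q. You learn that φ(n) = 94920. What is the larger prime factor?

421

φ(n) = (p−1)(q−1) = n − (p+q) + 1, so p + q = 95567 − 94920 + 1 = 648.
p and q are the roots of t² − 648t + 95567 = 0.
Discriminant: 648² − 4·95567 = 419904 − 382268 = 37636; √37636 = 194.
q = (648 − 194)/2 = 227, p = (648 + 194)/2 = 421.
Check: 227 · 421 = 95567.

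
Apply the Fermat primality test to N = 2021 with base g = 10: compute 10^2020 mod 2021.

1615

10^1 ≡ 10 (mod 2021)
10^2 ≡ 10^2 = 100 ≡ 100 (mod 2021)
10^4 ≡ 100^2 = 10000 ≡ 1916 (mod 2021)
10^8 ≡ 1916^2 = 3671056 ≡ 920 (mod 2021)
10^16 ≡ 920^2 = 846400 ≡ 1622 (mod 2021)
10^32 ≡ 1622^2 = 2630884 ≡ 1563 (mod 2021)
10^64 ≡ 1563^2 = 2442969 ≡ 1601 (mod 2021)
10^128 ≡ 1601^2 = 2563201 ≡ 573 (mod 2021)
10^256 ≡ 573^2 = 328329 ≡ 927 (mod 2021)
10^512 ≡ 927^2 = 859329 ≡ 404 (mod 2021)
10^1024 ≡ 404^2 = 163216 ≡ 1536 (mod 2021)
2020 = 1024 + 512 + 256 + 128 + 64 + 32 + 4 in binary powers of 2.
So 10^2020 ≡ 1536 · 404 · 927 · 573 · 1601 · 1563 · 1916 ≡ 1615 (mod 2021).
Since 1615 ≠ 1, base 10 is a Fermat witness: 2021 is composite.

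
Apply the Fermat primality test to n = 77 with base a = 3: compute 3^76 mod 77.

3^1 ≡ 3 (mod 77)
3^2 ≡ 3^2 = 9 ≡ 9 (mod 77)
3^4 ≡ 9^2 = 81 ≡ 4 (mod 77)
3^8 ≡ 4^2 = 16 ≡ 16 (mod 77)
3^16 ≡ 16^2 = 256 ≡ 25 (mod 77)
3^32 ≡ 25^2 = 625 ≡ 9 (mod 77)
3^64 ≡ 9^2 = 81 ≡ 4 (mod 77)
76 = 64 + 8 + 4 in binary powers of 2.
So 3^76 ≡ 4 · 16 · 4 ≡ 25 (mod 77).
Since 25 ≠ 1, base 3 is a Fermat witness: 77 is composite.

25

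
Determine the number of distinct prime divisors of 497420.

6

497420 = 2^2 · 124355
124355 = 5 · 24871
24871 = 7 · 3553
3553 = 11 · 323
323 = 17 · 19
497420 = 2^2 · 5 · 7 · 11 · 17 · 19, which has 6 distinct prime factors.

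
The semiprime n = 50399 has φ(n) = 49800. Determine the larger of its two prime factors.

φ(n) = (p−1)(q−1) = n − (p+q) + 1, so p + q = 50399 − 49800 + 1 = 600.
p and q are the roots of t² − 600t + 50399 = 0.
Discriminant: 600² − 4·50399 = 360000 − 201596 = 158404; √158404 = 398.
q = (600 − 398)/2 = 101, p = (600 + 398)/2 = 499.
Check: 101 · 499 = 50399.

499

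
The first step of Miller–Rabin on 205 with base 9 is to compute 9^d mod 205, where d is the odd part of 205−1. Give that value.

205 − 1 = 204 = 2^2 · 51, so d = 51.
9^1 ≡ 9 (mod 205)
9^2 ≡ 9^2 = 81 ≡ 81 (mod 205)
9^4 ≡ 81^2 = 6561 ≡ 1 (mod 205)
9^8 ≡ 1^2 = 1 ≡ 1 (mod 205)
9^16 ≡ 1^2 = 1 ≡ 1 (mod 205)
9^32 ≡ 1^2 = 1 ≡ 1 (mod 205)
51 = 32 + 16 + 2 + 1 in binary powers of 2.
So 9^51 ≡ 1 · 1 · 81 · 9 ≡ 114 (mod 205).
Squaring chain: 114 → 81; never reaches −1, so base 9 is a Miller–Rabin witness that 205 is composite.

114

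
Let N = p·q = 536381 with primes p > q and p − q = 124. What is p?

Since p = q + 124, we have 536381 = q(q + 124), so q² + 124q − 536381 = 0.
Discriminant: 124² + 4·536381 = 15376 + 2145524 = 2160900; √2160900 = 1470.
q = (−124 + 1470)/2 = 673, and p = q + 124 = 797.
Check: 673 · 797 = 536381.

797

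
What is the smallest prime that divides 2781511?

2781511 is odd.
Digit sum 25, not divisible by 3.
Ends in 1: not divisible by 5.
7: 2781511 = 7·397358 + 5
11: 2781511 = 11·252864 + 7
13: 2781511 = 13·213962 + 5
17: 2781511 = 17·163618 + 5
19: 2781511 = 19·146395 + 6
23: 2781511 = 23·120935 + 6
29: 2781511 = 29·95914 + 5
31: 2781511 = 31·89726 + 5
37: 2781511 = 37·75175 + 36
41: 2781511 = 41·67841 + 30
43: 2781511 = 43·64686 + 13
47: 2781511 = 47·59181 + 4
53: 2781511 = 53·52481 + 18
59: 2781511 = 59·47144 + 15
61: 2781511 = 61·45598 + 33
67: 2781511 = 67·41515 + 6
71: 2781511 = 71·39176 + 15
73: 2781511 = 73·38102 + 65
79: 2781511 = 79·35209

79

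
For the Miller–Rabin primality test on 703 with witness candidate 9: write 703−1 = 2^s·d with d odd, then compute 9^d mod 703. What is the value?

703 − 1 = 702 = 2^1 · 351, so d = 351.
9^1 ≡ 9 (mod 703)
9^2 ≡ 9^2 = 81 ≡ 81 (mod 703)
9^4 ≡ 81^2 = 6561 ≡ 234 (mod 703)
9^8 ≡ 234^2 = 54756 ≡ 625 (mod 703)
9^16 ≡ 625^2 = 390625 ≡ 460 (mod 703)
9^32 ≡ 460^2 = 211600 ≡ 700 (mod 703)
9^64 ≡ 700^2 = 490000 ≡ 9 (mod 703)
9^128 ≡ 9^2 = 81 ≡ 81 (mod 703)
9^256 ≡ 81^2 = 6561 ≡ 234 (mod 703)
351 = 256 + 64 + 16 + 8 + 4 + 2 + 1 in binary powers of 2.
So 9^351 ≡ 234 · 9 · 460 · 625 · 234 · 81 · 9 ≡ 1 (mod 703).
Since 9^d ≡ 1 (mod 703), base 9 does not prove 703 composite.

1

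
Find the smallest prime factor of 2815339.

2815339 is odd.
Digit sum 31, not divisible by 3.
Ends in 9: not divisible by 5.
7: 2815339 = 7·402191 + 2
11: 2815339 = 11·255939 + 10
13: 2815339 = 13·216564 + 7
17: 2815339 = 17·165608 + 3
19: 2815339 = 19·148175 + 14
23: 2815339 = 23·122406 + 1
29: 2815339 = 29·97080 + 19
31: 2815339 = 31·90817 + 12
37: 2815339 = 37·76090 + 9
41: 2815339 = 41·68666 + 33
43: 2815339 = 43·65473

43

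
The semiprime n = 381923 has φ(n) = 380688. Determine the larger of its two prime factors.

φ(n) = (p−1)(q−1) = n − (p+q) + 1, so p + q = 381923 − 380688 + 1 = 1236.
p and q are the roots of t² − 1236t + 381923 = 0.
Discriminant: 1236² − 4·381923 = 1527696 − 1527692 = 4; √4 = 2.
q = (1236 − 2)/2 = 617, p = (1236 + 2)/2 = 619.
Check: 617 · 619 = 381923.

619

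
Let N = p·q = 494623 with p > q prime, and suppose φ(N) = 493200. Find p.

φ(n) = (p−1)(q−1) = n − (p+q) + 1, so p + q = 494623 − 493200 + 1 = 1424.
p and q are the roots of t² − 1424t + 494623 = 0.
Discriminant: 1424² − 4·494623 = 2027776 − 1978492 = 49284; √49284 = 222.
q = (1424 − 222)/2 = 601, p = (1424 + 222)/2 = 823.
Check: 601 · 823 = 494623.

823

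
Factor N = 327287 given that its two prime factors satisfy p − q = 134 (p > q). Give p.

643

Since p = q + 134, we have 327287 = q(q + 134), so q² + 134q − 327287 = 0.
Discriminant: 134² + 4·327287 = 17956 + 1309148 = 1327104; √1327104 = 1152.
q = (−134 + 1152)/2 = 509, and p = q + 134 = 643.
Check: 509 · 643 = 327287.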